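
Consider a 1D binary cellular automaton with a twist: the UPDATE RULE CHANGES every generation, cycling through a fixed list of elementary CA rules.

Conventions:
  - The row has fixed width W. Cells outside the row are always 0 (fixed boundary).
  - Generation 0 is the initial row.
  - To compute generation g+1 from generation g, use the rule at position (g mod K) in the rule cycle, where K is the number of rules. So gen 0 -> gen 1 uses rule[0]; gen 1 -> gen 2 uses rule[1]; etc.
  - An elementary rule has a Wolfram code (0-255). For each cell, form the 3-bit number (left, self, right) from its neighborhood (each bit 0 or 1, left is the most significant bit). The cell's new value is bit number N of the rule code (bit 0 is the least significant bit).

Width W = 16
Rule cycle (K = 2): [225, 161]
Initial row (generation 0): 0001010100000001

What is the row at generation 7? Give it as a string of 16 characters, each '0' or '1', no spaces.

Gen 0: 0001010100000001
Gen 1 (rule 225): 1100101001111100
Gen 2 (rule 161): 0000010000111001
Gen 3 (rule 225): 1111000110011000
Gen 4 (rule 161): 0110010000000011
Gen 5 (rule 225): 0010000111111001
Gen 6 (rule 161): 1000110011110000
Gen 7 (rule 225): 0010010001110111

Answer: 0010010001110111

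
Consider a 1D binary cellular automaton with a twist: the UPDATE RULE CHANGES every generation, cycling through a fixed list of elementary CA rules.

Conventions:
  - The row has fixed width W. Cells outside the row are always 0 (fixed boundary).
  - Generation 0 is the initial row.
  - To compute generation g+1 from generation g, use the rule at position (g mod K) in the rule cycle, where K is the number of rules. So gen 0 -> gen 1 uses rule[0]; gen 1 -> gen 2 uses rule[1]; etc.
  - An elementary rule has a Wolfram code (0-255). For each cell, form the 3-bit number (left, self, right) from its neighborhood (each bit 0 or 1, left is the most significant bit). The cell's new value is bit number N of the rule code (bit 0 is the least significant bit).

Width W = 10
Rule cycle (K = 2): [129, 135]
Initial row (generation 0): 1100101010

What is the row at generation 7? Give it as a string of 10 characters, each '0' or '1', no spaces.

Answer: 0100000000

Derivation:
Gen 0: 1100101010
Gen 1 (rule 129): 0000000000
Gen 2 (rule 135): 1111111111
Gen 3 (rule 129): 0111111110
Gen 4 (rule 135): 1011111100
Gen 5 (rule 129): 0001111001
Gen 6 (rule 135): 1110110011
Gen 7 (rule 129): 0100000000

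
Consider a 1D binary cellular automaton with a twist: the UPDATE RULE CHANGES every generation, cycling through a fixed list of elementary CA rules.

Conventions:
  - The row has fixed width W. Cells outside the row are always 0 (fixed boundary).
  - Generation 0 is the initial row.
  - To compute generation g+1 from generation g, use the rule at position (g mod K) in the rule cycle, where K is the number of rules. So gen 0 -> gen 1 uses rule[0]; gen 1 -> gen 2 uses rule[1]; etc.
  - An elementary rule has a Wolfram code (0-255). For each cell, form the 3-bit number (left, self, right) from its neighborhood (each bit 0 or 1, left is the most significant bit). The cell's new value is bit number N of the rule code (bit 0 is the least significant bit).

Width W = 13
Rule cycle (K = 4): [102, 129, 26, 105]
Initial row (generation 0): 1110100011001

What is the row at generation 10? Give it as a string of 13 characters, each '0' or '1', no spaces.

Answer: 1110000010011

Derivation:
Gen 0: 1110100011001
Gen 1 (rule 102): 0011100101011
Gen 2 (rule 129): 1001000000000
Gen 3 (rule 26): 0110100000000
Gen 4 (rule 105): 0111001111111
Gen 5 (rule 102): 1001010000001
Gen 6 (rule 129): 0000000111100
Gen 7 (rule 26): 0000001100010
Gen 8 (rule 105): 1111101101000
Gen 9 (rule 102): 0000110111000
Gen 10 (rule 129): 1110000010011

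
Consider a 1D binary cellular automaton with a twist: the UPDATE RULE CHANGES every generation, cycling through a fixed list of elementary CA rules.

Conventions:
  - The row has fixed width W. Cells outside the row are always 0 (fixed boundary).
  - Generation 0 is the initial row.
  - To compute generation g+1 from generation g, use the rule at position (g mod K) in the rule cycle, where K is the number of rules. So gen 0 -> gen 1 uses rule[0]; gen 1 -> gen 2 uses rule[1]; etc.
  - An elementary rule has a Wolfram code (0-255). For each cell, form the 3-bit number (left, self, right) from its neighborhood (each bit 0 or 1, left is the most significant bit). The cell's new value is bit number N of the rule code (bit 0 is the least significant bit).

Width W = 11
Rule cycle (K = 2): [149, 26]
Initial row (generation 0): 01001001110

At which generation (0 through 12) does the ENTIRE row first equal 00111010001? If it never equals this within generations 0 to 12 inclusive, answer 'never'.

Gen 0: 01001001110
Gen 1 (rule 149): 01101100101
Gen 2 (rule 26): 11001011000
Gen 3 (rule 149): 00101000111
Gen 4 (rule 26): 01000101100
Gen 5 (rule 149): 01110100011
Gen 6 (rule 26): 11000010110
Gen 7 (rule 149): 00111010001
Gen 8 (rule 26): 01100001010
Gen 9 (rule 149): 00011101011
Gen 10 (rule 26): 00110000010
Gen 11 (rule 149): 10001111011
Gen 12 (rule 26): 01011000010

Answer: 7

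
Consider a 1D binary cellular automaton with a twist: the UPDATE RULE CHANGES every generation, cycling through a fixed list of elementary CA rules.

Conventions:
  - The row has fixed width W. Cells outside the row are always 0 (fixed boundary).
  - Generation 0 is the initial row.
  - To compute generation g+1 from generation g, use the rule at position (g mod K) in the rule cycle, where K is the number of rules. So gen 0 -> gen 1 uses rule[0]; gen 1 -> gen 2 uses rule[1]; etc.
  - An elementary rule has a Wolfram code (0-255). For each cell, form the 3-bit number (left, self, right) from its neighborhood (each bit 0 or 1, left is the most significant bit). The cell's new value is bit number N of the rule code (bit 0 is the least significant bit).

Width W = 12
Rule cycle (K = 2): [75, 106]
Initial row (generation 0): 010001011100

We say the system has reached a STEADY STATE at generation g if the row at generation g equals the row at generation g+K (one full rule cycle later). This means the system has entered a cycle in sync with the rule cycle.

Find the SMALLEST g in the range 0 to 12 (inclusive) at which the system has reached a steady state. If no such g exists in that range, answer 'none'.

Answer: none

Derivation:
Gen 0: 010001011100
Gen 1 (rule 75): 100110010101
Gen 2 (rule 106): 001110101010
Gen 3 (rule 75): 111010000000
Gen 4 (rule 106): 101100000000
Gen 5 (rule 75): 001101111111
Gen 6 (rule 106): 011111000001
Gen 7 (rule 75): 110001011110
Gen 8 (rule 106): 110010110010
Gen 9 (rule 75): 110100110100
Gen 10 (rule 106): 111001111000
Gen 11 (rule 75): 101011001011
Gen 12 (rule 106): 010111010111
Gen 13 (rule 75): 100101000101
Gen 14 (rule 106): 001010001010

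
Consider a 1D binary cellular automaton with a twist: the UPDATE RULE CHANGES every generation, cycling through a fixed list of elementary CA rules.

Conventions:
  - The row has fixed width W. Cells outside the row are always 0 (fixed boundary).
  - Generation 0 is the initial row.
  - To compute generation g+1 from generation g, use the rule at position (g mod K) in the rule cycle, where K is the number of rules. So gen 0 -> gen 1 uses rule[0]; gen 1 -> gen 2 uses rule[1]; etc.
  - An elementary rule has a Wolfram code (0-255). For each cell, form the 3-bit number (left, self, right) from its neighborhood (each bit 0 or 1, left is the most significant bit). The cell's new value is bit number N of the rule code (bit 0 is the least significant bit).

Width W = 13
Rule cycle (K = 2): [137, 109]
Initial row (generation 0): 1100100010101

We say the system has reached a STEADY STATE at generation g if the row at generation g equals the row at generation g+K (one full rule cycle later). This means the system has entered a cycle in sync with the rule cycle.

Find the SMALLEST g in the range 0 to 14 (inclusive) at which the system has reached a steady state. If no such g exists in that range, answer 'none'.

Answer: none

Derivation:
Gen 0: 1100100010101
Gen 1 (rule 137): 1000001000000
Gen 2 (rule 109): 1011101011111
Gen 3 (rule 137): 0011000011110
Gen 4 (rule 109): 1011011010010
Gen 5 (rule 137): 0010010000000
Gen 6 (rule 109): 1010010111111
Gen 7 (rule 137): 0000000111110
Gen 8 (rule 109): 1111110100010
Gen 9 (rule 137): 1111100001000
Gen 10 (rule 109): 1000101101011
Gen 11 (rule 137): 0010001000010
Gen 12 (rule 109): 1010101011010
Gen 13 (rule 137): 0000000010000
Gen 14 (rule 109): 1111111010111
Gen 15 (rule 137): 1111110000110
Gen 16 (rule 109): 1000010110110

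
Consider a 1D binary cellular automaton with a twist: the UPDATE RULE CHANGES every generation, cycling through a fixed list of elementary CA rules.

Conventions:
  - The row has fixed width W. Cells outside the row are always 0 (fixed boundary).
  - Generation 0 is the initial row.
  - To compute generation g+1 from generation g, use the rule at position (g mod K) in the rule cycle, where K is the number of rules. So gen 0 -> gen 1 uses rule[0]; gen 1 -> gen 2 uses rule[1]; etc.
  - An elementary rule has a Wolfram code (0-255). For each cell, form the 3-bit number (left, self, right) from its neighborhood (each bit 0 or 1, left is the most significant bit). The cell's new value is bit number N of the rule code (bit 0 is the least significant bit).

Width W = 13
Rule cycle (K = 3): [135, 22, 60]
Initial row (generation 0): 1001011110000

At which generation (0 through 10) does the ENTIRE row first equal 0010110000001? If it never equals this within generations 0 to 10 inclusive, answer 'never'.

Gen 0: 1001011110000
Gen 1 (rule 135): 1011001100111
Gen 2 (rule 22): 1000110011000
Gen 3 (rule 60): 1100101010100
Gen 4 (rule 135): 0001101010101
Gen 5 (rule 22): 0010001010101
Gen 6 (rule 60): 0011001111111
Gen 7 (rule 135): 1100010111110
Gen 8 (rule 22): 0010110000001
Gen 9 (rule 60): 0011101000001
Gen 10 (rule 135): 1101001011111

Answer: 8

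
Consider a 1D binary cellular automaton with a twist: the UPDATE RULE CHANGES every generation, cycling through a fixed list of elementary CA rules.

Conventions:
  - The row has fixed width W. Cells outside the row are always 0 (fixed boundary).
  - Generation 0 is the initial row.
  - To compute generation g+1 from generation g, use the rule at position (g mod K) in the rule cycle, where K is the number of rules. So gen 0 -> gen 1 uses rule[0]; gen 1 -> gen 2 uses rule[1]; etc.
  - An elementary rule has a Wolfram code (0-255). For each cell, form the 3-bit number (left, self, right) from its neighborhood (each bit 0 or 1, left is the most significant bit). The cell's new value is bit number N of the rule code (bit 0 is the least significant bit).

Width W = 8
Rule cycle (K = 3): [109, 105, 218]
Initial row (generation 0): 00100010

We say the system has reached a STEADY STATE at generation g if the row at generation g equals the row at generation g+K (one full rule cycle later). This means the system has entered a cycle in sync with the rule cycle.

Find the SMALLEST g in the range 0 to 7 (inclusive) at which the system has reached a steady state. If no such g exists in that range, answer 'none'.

Gen 0: 00100010
Gen 1 (rule 109): 10101010
Gen 2 (rule 105): 01010100
Gen 3 (rule 218): 10000010
Gen 4 (rule 109): 10111010
Gen 5 (rule 105): 01101100
Gen 6 (rule 218): 11101110
Gen 7 (rule 109): 10111010
Gen 8 (rule 105): 01101100
Gen 9 (rule 218): 11101110
Gen 10 (rule 109): 10111010

Answer: 4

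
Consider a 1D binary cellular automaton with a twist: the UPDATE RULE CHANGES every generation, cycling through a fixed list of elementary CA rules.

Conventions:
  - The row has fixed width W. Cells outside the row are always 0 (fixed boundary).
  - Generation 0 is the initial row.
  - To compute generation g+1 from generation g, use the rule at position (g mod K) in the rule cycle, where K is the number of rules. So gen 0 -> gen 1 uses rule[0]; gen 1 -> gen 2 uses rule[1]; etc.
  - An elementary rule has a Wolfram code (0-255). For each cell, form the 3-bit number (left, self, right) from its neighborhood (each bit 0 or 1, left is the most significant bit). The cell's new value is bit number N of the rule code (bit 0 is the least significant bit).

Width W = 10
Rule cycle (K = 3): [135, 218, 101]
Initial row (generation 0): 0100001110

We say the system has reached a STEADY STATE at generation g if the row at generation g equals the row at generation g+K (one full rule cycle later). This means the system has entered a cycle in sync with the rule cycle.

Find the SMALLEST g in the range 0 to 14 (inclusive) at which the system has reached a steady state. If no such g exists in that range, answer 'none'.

Answer: 11

Derivation:
Gen 0: 0100001110
Gen 1 (rule 135): 1101110100
Gen 2 (rule 218): 1101110010
Gen 3 (rule 101): 0110010010
Gen 4 (rule 135): 1000110110
Gen 5 (rule 218): 0101110111
Gen 6 (rule 101): 0110011001
Gen 7 (rule 135): 1000100011
Gen 8 (rule 218): 0101010111
Gen 9 (rule 101): 0111111001
Gen 10 (rule 135): 1011110011
Gen 11 (rule 218): 0011111111
Gen 12 (rule 101): 1000000001
Gen 13 (rule 135): 1011111111
Gen 14 (rule 218): 0011111111
Gen 15 (rule 101): 1000000001
Gen 16 (rule 135): 1011111111
Gen 17 (rule 218): 0011111111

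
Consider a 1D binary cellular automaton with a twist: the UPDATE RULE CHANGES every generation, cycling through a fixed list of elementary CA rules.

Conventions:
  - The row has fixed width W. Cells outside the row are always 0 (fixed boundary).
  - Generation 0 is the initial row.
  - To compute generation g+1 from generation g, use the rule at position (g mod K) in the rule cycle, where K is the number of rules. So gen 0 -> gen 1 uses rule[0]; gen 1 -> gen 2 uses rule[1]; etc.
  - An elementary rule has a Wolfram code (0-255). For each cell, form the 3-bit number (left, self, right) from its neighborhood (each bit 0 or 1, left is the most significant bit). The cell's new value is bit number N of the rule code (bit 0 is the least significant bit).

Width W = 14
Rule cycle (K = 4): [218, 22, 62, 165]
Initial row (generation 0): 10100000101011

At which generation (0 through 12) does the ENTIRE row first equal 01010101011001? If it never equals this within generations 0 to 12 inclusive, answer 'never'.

Gen 0: 10100000101011
Gen 1 (rule 218): 00010001000011
Gen 2 (rule 22): 00111011100100
Gen 3 (rule 62): 01100110011110
Gen 4 (rule 165): 00000000001100
Gen 5 (rule 218): 00000000011110
Gen 6 (rule 22): 00000000100001
Gen 7 (rule 62): 00000001110011
Gen 8 (rule 165): 11111100100000
Gen 9 (rule 218): 11111111010000
Gen 10 (rule 22): 00000000011000
Gen 11 (rule 62): 00000000110100
Gen 12 (rule 165): 11111110001101

Answer: never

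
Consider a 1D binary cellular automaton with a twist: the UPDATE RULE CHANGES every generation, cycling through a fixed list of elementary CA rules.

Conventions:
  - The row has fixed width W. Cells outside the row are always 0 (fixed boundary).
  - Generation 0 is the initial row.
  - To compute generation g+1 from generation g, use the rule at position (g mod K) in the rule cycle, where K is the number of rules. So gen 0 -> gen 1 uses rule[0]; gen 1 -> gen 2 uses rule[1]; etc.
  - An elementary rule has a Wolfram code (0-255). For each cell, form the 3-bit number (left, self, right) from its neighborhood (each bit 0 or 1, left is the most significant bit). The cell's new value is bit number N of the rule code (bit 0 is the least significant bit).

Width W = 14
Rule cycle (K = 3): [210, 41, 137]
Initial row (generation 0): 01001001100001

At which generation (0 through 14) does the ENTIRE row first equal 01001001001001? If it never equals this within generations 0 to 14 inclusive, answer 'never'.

Gen 0: 01001001100001
Gen 1 (rule 210): 10110110110010
Gen 2 (rule 41): 01101101100000
Gen 3 (rule 137): 01001001001111
Gen 4 (rule 210): 10110110110111
Gen 5 (rule 41): 01101101101100
Gen 6 (rule 137): 01001001001001
Gen 7 (rule 210): 10110110110110
Gen 8 (rule 41): 01101101101100
Gen 9 (rule 137): 01001001001001
Gen 10 (rule 210): 10110110110110
Gen 11 (rule 41): 01101101101100
Gen 12 (rule 137): 01001001001001
Gen 13 (rule 210): 10110110110110
Gen 14 (rule 41): 01101101101100

Answer: 6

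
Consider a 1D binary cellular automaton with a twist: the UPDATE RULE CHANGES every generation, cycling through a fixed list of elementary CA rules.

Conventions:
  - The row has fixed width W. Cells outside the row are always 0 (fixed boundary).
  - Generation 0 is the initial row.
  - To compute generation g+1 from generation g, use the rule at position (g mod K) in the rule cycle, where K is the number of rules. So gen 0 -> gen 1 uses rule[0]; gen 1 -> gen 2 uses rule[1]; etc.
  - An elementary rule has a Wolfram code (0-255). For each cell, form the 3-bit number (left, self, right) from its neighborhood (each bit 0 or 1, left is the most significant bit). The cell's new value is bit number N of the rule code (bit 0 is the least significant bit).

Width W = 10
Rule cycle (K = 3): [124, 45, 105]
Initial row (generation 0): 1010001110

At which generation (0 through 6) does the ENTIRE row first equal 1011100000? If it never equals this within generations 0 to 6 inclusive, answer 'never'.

Gen 0: 1010001110
Gen 1 (rule 124): 1111001011
Gen 2 (rule 45): 1000001110
Gen 3 (rule 105): 0011101010
Gen 4 (rule 124): 0010111111
Gen 5 (rule 45): 1011100000
Gen 6 (rule 105): 0110101111

Answer: 5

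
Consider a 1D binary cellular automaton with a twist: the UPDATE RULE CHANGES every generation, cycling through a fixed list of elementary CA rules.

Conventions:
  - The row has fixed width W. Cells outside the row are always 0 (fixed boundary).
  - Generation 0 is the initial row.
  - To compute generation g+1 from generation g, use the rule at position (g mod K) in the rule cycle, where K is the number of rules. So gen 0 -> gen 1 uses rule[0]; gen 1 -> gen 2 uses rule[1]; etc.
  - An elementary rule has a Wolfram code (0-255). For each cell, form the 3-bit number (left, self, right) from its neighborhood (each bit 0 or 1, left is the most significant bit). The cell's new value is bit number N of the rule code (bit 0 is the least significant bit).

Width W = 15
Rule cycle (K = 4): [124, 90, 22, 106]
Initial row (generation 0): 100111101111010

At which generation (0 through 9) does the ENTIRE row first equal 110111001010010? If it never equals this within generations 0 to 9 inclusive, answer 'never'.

Gen 0: 100111101111010
Gen 1 (rule 124): 110100111001111
Gen 2 (rule 90): 110011101111001
Gen 3 (rule 22): 001100000000111
Gen 4 (rule 106): 011100000001101
Gen 5 (rule 124): 010110000001111
Gen 6 (rule 90): 100111000011001
Gen 7 (rule 22): 111000100100111
Gen 8 (rule 106): 101001001001101
Gen 9 (rule 124): 111101101101111

Answer: never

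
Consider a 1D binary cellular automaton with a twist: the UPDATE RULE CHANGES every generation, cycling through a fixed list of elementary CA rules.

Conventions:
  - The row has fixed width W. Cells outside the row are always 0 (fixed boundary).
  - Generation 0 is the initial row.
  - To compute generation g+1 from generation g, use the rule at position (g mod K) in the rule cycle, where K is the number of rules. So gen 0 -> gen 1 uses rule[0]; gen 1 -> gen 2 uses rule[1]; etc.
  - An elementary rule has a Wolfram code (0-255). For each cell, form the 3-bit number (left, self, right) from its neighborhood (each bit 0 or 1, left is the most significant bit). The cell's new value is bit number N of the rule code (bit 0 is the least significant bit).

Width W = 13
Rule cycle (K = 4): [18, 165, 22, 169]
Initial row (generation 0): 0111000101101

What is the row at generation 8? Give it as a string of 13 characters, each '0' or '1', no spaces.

Gen 0: 0111000101101
Gen 1 (rule 18): 1000101000000
Gen 2 (rule 165): 1010111011111
Gen 3 (rule 22): 1010000000000
Gen 4 (rule 169): 0100111111111
Gen 5 (rule 18): 1011000000000
Gen 6 (rule 165): 1100011111111
Gen 7 (rule 22): 0010100000000
Gen 8 (rule 169): 1001001111111

Answer: 1001001111111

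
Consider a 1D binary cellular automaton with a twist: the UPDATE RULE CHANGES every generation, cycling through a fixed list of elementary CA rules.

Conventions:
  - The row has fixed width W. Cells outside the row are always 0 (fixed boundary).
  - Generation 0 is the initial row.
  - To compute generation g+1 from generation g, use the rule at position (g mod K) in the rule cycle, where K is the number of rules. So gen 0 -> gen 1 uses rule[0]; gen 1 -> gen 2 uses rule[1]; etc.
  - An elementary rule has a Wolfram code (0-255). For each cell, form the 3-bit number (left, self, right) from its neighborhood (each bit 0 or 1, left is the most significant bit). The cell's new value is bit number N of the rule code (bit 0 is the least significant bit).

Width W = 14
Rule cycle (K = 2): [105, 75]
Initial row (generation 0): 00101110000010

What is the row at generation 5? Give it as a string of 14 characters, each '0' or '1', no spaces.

Answer: 11111110000010

Derivation:
Gen 0: 00101110000010
Gen 1 (rule 105): 10011010111000
Gen 2 (rule 75): 00111000101011
Gen 3 (rule 105): 10101010010111
Gen 4 (rule 75): 00000000100101
Gen 5 (rule 105): 11111110000010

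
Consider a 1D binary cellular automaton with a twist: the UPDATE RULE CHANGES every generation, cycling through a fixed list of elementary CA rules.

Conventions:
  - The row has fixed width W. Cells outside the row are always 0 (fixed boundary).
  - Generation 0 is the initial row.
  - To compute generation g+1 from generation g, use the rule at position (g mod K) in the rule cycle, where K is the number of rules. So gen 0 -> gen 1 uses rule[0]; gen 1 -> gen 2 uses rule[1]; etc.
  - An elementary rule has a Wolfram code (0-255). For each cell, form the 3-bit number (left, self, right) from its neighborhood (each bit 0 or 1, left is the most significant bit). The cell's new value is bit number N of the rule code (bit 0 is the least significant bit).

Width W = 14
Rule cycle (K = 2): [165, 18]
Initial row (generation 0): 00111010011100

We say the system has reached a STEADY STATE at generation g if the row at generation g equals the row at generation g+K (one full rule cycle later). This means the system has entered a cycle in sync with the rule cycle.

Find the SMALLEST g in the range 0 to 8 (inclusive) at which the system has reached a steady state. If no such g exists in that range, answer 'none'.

Answer: 6

Derivation:
Gen 0: 00111010011100
Gen 1 (rule 165): 10010110001001
Gen 2 (rule 18): 01100001010110
Gen 3 (rule 165): 00001101111000
Gen 4 (rule 18): 00010000000100
Gen 5 (rule 165): 11010111110101
Gen 6 (rule 18): 00000000000000
Gen 7 (rule 165): 11111111111111
Gen 8 (rule 18): 00000000000000
Gen 9 (rule 165): 11111111111111
Gen 10 (rule 18): 00000000000000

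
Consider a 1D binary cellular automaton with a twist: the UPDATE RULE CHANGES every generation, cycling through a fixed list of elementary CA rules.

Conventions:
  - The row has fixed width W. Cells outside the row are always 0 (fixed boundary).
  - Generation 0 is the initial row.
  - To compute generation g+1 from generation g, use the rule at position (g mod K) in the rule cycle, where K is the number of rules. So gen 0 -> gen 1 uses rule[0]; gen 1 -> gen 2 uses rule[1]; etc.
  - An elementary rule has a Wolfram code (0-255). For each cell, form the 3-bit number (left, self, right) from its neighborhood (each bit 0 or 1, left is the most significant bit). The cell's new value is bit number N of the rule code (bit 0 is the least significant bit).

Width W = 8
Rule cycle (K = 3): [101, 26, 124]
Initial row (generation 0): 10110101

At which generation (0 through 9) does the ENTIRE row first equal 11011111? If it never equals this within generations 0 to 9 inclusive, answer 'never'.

Answer: 1

Derivation:
Gen 0: 10110101
Gen 1 (rule 101): 11011111
Gen 2 (rule 26): 10010000
Gen 3 (rule 124): 11011000
Gen 4 (rule 101): 01101011
Gen 5 (rule 26): 11000010
Gen 6 (rule 124): 11100011
Gen 7 (rule 101): 00101001
Gen 8 (rule 26): 01000110
Gen 9 (rule 124): 01100111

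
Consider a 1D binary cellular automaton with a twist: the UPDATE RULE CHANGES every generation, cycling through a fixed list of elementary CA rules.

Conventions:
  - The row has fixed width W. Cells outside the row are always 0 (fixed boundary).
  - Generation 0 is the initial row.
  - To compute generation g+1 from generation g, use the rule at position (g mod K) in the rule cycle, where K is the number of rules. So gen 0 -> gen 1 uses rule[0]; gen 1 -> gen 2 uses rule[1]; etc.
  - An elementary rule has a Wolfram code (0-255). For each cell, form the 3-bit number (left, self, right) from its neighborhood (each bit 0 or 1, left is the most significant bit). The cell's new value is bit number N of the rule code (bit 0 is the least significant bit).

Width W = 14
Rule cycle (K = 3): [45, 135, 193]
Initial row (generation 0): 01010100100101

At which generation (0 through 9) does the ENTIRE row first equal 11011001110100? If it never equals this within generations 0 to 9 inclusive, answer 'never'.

Gen 0: 01010100100101
Gen 1 (rule 45): 01111100100111
Gen 2 (rule 135): 10111001101010
Gen 3 (rule 193): 00011000100000
Gen 4 (rule 45): 11010010101111
Gen 5 (rule 135): 00010110100110
Gen 6 (rule 193): 11000010000010
Gen 7 (rule 45): 10011010111010
Gen 8 (rule 135): 10100010010010
Gen 9 (rule 193): 00001000000000

Answer: never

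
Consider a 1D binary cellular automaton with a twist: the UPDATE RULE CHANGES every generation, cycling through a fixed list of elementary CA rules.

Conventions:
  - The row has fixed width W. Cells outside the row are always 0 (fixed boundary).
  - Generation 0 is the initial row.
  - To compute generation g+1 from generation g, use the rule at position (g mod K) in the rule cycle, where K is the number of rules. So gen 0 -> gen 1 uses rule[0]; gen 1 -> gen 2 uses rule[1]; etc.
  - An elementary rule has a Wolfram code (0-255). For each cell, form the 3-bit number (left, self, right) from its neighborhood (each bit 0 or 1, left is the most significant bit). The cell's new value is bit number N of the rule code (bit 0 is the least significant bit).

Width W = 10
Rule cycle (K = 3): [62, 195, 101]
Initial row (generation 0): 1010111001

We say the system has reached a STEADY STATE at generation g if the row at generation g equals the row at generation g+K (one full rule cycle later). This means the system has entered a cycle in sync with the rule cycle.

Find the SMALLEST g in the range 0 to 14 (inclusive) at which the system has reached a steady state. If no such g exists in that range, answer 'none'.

Answer: none

Derivation:
Gen 0: 1010111001
Gen 1 (rule 62): 1111100111
Gen 2 (rule 195): 0111101011
Gen 3 (rule 101): 0000111101
Gen 4 (rule 62): 0001100011
Gen 5 (rule 195): 1110101101
Gen 6 (rule 101): 0011110111
Gen 7 (rule 62): 0110001100
Gen 8 (rule 195): 1010110101
Gen 9 (rule 101): 1111011111
Gen 10 (rule 62): 1000110000
Gen 11 (rule 195): 0011010111
Gen 12 (rule 101): 1001111001
Gen 13 (rule 62): 1111000111
Gen 14 (rule 195): 0111011011
Gen 15 (rule 101): 0001101101
Gen 16 (rule 62): 0011011011
Gen 17 (rule 195): 1101001001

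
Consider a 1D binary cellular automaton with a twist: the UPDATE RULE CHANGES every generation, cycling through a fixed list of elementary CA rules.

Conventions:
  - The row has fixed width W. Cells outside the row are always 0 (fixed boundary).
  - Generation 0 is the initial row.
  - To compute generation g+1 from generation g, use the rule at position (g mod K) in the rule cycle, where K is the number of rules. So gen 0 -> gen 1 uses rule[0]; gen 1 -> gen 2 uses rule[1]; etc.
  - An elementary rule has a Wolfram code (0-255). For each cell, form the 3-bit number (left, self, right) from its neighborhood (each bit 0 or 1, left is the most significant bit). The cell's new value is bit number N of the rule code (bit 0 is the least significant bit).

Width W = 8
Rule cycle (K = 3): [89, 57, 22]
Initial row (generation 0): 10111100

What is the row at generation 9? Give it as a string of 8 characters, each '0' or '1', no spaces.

Answer: 11010110

Derivation:
Gen 0: 10111100
Gen 1 (rule 89): 00100111
Gen 2 (rule 57): 10010100
Gen 3 (rule 22): 11110110
Gen 4 (rule 89): 10010111
Gen 5 (rule 57): 01001100
Gen 6 (rule 22): 11110010
Gen 7 (rule 89): 10011001
Gen 8 (rule 57): 01010100
Gen 9 (rule 22): 11010110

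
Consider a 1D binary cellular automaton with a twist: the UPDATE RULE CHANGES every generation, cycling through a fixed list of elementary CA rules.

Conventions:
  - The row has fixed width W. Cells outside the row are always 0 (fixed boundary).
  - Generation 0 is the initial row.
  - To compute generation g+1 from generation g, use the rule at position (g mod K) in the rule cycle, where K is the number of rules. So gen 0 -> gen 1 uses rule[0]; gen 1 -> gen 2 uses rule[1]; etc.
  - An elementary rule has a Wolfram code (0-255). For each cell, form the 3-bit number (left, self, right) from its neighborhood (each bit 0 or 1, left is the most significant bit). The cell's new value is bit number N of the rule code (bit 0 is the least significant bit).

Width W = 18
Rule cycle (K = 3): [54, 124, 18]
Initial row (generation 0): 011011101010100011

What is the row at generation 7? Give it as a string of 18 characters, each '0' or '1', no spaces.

Gen 0: 011011101010100011
Gen 1 (rule 54): 100100011111110100
Gen 2 (rule 124): 110110010000011110
Gen 3 (rule 18): 000001101000100001
Gen 4 (rule 54): 000010011101110011
Gen 5 (rule 124): 000011010111011011
Gen 6 (rule 18): 000100000000000000
Gen 7 (rule 54): 001110000000000000

Answer: 001110000000000000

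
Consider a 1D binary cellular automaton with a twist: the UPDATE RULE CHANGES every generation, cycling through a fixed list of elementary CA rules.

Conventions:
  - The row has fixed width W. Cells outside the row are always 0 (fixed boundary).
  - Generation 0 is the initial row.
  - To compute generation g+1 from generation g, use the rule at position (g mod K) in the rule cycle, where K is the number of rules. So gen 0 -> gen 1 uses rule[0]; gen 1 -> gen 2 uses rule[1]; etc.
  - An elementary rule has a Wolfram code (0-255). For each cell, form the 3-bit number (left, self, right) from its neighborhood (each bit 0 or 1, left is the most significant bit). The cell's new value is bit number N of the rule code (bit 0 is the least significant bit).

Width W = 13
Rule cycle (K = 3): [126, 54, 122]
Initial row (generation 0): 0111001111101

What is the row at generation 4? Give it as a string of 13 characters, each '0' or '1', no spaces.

Answer: 1111111111110

Derivation:
Gen 0: 0111001111101
Gen 1 (rule 126): 1101111000111
Gen 2 (rule 54): 0010000101000
Gen 3 (rule 122): 0101001010100
Gen 4 (rule 126): 1111111111110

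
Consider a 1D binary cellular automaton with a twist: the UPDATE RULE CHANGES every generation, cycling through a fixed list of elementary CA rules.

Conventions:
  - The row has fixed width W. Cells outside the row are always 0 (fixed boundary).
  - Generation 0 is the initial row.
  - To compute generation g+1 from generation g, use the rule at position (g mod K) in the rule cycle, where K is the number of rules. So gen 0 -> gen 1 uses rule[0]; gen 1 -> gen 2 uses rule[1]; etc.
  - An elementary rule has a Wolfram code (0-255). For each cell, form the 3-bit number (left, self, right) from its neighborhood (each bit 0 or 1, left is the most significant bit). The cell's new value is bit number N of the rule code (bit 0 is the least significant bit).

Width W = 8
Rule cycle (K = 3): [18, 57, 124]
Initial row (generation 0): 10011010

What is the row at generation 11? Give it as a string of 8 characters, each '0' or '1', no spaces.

Gen 0: 10011010
Gen 1 (rule 18): 01100001
Gen 2 (rule 57): 01011100
Gen 3 (rule 124): 01110110
Gen 4 (rule 18): 10000001
Gen 5 (rule 57): 01111100
Gen 6 (rule 124): 01000110
Gen 7 (rule 18): 10101001
Gen 8 (rule 57): 01010100
Gen 9 (rule 124): 01111110
Gen 10 (rule 18): 10000001
Gen 11 (rule 57): 01111100

Answer: 01111100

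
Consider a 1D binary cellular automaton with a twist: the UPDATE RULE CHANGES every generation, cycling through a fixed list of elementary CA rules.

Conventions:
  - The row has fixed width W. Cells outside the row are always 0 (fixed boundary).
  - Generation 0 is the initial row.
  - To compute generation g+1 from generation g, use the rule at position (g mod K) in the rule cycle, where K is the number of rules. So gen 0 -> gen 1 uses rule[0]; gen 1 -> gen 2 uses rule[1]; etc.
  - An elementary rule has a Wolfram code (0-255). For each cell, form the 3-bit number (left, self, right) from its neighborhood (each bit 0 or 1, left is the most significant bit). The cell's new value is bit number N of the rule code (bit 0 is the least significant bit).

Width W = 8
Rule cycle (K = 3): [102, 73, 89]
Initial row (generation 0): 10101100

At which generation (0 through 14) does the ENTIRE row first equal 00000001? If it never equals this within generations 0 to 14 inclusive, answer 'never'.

Gen 0: 10101100
Gen 1 (rule 102): 11110100
Gen 2 (rule 73): 10010001
Gen 3 (rule 89): 01001100
Gen 4 (rule 102): 11010100
Gen 5 (rule 73): 11000001
Gen 6 (rule 89): 11111100
Gen 7 (rule 102): 00000100
Gen 8 (rule 73): 11110001
Gen 9 (rule 89): 10011100
Gen 10 (rule 102): 10100100
Gen 11 (rule 73): 00000001
Gen 12 (rule 89): 11111100
Gen 13 (rule 102): 00000100
Gen 14 (rule 73): 11110001

Answer: 11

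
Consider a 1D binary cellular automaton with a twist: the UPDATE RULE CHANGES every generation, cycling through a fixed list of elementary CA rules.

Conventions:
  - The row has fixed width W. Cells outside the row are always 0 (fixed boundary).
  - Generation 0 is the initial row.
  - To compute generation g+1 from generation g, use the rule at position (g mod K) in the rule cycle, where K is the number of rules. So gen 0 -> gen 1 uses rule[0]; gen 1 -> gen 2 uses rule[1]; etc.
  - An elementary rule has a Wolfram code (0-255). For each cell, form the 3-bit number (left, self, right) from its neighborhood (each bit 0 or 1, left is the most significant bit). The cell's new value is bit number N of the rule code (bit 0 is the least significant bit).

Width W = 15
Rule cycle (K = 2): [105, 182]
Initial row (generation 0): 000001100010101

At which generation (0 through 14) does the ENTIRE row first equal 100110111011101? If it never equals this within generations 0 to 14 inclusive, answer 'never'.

Answer: never

Derivation:
Gen 0: 000001100010101
Gen 1 (rule 105): 111101101001010
Gen 2 (rule 182): 011010011111111
Gen 3 (rule 105): 011100010000001
Gen 4 (rule 182): 101010111000011
Gen 5 (rule 105): 010101101011011
Gen 6 (rule 182): 111110011100100
Gen 7 (rule 105): 100010010100001
Gen 8 (rule 182): 110111111110011
Gen 9 (rule 105): 111100000010011
Gen 10 (rule 182): 011010000111100
Gen 11 (rule 105): 011100110100101
Gen 12 (rule 182): 101011001111111
Gen 13 (rule 105): 010111001000001
Gen 14 (rule 182): 111010111100011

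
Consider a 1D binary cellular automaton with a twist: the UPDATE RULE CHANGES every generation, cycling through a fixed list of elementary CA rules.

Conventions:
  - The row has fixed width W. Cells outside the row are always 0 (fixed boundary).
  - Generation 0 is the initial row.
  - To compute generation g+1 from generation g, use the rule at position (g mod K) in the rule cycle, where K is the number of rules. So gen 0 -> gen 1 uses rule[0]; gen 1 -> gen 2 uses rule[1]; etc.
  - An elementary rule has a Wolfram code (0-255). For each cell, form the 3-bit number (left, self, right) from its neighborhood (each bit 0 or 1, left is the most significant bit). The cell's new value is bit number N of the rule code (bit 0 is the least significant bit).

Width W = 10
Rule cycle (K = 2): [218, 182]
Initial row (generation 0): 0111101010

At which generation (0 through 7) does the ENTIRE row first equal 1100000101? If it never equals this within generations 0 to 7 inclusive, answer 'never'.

Gen 0: 0111101010
Gen 1 (rule 218): 1111100001
Gen 2 (rule 182): 0111010011
Gen 3 (rule 218): 1111001111
Gen 4 (rule 182): 0110110110
Gen 5 (rule 218): 1110110111
Gen 6 (rule 182): 0101001010
Gen 7 (rule 218): 1000110001

Answer: never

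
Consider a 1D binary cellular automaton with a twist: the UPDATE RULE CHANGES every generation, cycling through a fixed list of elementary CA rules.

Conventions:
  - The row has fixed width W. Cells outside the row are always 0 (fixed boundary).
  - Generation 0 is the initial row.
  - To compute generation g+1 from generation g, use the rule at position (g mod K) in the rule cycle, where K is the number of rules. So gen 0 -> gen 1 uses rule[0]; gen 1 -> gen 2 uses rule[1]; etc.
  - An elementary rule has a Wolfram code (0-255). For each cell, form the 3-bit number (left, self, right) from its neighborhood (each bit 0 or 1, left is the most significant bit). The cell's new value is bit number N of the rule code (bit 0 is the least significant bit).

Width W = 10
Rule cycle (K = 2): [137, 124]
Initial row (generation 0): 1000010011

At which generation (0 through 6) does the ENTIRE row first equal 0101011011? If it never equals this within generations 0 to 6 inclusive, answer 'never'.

Answer: never

Derivation:
Gen 0: 1000010011
Gen 1 (rule 137): 0011000010
Gen 2 (rule 124): 0011100011
Gen 3 (rule 137): 1011001010
Gen 4 (rule 124): 1111101111
Gen 5 (rule 137): 1111001110
Gen 6 (rule 124): 1001101011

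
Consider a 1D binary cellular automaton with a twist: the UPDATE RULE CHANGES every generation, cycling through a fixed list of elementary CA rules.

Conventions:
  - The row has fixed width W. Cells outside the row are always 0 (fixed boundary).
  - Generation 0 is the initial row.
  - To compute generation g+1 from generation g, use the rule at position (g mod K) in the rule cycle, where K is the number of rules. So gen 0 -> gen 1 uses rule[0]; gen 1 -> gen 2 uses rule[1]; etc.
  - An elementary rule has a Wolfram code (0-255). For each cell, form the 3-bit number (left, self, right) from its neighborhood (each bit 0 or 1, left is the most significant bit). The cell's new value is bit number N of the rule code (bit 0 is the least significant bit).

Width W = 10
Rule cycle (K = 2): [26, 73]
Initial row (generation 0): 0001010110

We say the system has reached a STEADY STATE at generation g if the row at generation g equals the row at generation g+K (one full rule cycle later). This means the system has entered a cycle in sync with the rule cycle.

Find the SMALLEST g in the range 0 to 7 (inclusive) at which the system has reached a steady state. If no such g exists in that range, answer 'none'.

Gen 0: 0001010110
Gen 1 (rule 26): 0010000101
Gen 2 (rule 73): 1000110000
Gen 3 (rule 26): 0101101000
Gen 4 (rule 73): 0001100011
Gen 5 (rule 26): 0011010110
Gen 6 (rule 73): 1011000110
Gen 7 (rule 26): 0010101101
Gen 8 (rule 73): 1000001100
Gen 9 (rule 26): 0100011010

Answer: none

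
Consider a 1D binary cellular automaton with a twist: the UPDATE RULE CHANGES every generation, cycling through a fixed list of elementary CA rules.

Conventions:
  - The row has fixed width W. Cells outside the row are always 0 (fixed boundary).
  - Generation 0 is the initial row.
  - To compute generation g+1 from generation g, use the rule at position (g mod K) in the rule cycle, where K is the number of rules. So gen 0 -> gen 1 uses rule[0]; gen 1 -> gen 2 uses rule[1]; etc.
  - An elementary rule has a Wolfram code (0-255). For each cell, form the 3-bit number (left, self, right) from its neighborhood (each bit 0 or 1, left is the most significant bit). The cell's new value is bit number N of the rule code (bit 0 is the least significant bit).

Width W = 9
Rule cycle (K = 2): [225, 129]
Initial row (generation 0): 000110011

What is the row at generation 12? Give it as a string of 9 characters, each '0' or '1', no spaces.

Answer: 111001100

Derivation:
Gen 0: 000110011
Gen 1 (rule 225): 110010001
Gen 2 (rule 129): 000000100
Gen 3 (rule 225): 111110001
Gen 4 (rule 129): 011100100
Gen 5 (rule 225): 001100001
Gen 6 (rule 129): 100001100
Gen 7 (rule 225): 001100101
Gen 8 (rule 129): 100000000
Gen 9 (rule 225): 001111111
Gen 10 (rule 129): 100111110
Gen 11 (rule 225): 000011110
Gen 12 (rule 129): 111001100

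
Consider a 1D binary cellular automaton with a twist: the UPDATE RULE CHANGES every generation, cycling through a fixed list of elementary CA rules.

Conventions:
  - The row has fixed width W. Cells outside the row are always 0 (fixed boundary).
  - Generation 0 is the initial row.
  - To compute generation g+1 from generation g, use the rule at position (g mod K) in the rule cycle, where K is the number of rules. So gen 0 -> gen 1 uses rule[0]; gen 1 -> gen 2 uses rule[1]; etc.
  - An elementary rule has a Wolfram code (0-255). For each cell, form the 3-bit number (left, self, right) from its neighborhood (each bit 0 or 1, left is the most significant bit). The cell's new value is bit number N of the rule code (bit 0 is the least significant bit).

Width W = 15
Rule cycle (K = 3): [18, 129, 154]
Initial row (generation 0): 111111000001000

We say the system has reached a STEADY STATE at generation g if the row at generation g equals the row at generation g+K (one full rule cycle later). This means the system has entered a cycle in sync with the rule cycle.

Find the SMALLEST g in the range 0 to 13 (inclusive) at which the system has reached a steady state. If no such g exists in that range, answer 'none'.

Gen 0: 111111000001000
Gen 1 (rule 18): 000000100010100
Gen 2 (rule 129): 111110001000001
Gen 3 (rule 154): 111101010100010
Gen 4 (rule 18): 000000000010101
Gen 5 (rule 129): 111111111000000
Gen 6 (rule 154): 111111110100000
Gen 7 (rule 18): 000000000010000
Gen 8 (rule 129): 111111111000111
Gen 9 (rule 154): 111111110101110
Gen 10 (rule 18): 000000000000001
Gen 11 (rule 129): 111111111111100
Gen 12 (rule 154): 111111111111010
Gen 13 (rule 18): 000000000000001
Gen 14 (rule 129): 111111111111100
Gen 15 (rule 154): 111111111111010
Gen 16 (rule 18): 000000000000001

Answer: 10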